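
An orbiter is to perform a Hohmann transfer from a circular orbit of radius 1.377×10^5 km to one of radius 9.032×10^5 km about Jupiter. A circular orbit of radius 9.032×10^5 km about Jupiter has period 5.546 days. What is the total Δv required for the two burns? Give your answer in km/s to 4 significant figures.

Δv = 15.38 km/s

From Kepler's third law T² = 4π²r³/μ at r = 9.032×10^5 km, T = 5.546 days = 5.546 × 86400 s = 4.791744×10^5 s: μ = 4π²r³/T² = 1.26685×10^8 km³/s².
The Hohmann ellipse has a_t = (r₁ + r₂)/2 = 5.2045×10^5 km.
At r₁ the circular-orbit speed is v₁ = √(μ/r₁) = 30.3316 km/s.
On the transfer ellipse at r₁, v² = μ(2/r − 1/a) gives v_p = √[μ(2/r₁ − 1/a_t)] = 39.9574 km/s.
First burn Δv₁ = |v_p − v₁| = 9.626 km/s.
Circular speed at r₂: v₂ = √(μ/r₂) = 11.843 km/s.
Transfer-orbit speed at r₂: v_a = √[μ(2/r₂ − 1/a_t)] = 6.0918 km/s.
Second burn Δv₂ = |v₂ − v_a| = 5.751 km/s.
Total Δv = Δv₁ + Δv₂ = 15.38 km/s.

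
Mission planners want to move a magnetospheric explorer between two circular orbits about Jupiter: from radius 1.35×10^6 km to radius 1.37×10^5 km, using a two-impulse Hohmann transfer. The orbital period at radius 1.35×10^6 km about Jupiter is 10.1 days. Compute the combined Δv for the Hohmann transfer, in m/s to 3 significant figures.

From Kepler's third law T² = 4π²r³/μ at r = 1.35×10^6 km, T = 10.1 days = 10.1 × 86400 s = 8.7264×10^5 s: μ = 4π²r³/T² = 1.27553×10^8 km³/s².
Semi-major axis of the transfer orbit: a_t = (1.350×10^6 + 1.370×10^5)/2 = 7.435×10^5 km.
At r₁ the circular-orbit speed is v₁ = √(μ/r₁) = 9.7203 km/s.
On the transfer ellipse at r₁, v² = μ(2/r − 1/a) gives v_a = √[μ(2/r₁ − 1/a_t)] = 4.1725 km/s.
First burn Δv₁ = |v_a − v₁| = 5.548 km/s.
Circular speed at r₂: v₂ = √(μ/r₂) = 30.513 km/s.
Transfer-orbit speed at r₂: v_p = √[μ(2/r₂ − 1/a_t)] = 41.116 km/s.
Second burn Δv₂ = |v₂ − v_p| = 10.60 km/s.
Total Δv = Δv₁ + Δv₂ = 16.15 km/s.

Δv = 16200 m/s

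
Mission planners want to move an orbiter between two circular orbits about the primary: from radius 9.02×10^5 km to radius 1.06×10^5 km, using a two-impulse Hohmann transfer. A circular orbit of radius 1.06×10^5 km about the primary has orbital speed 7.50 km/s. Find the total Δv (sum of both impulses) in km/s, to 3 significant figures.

From the circular-orbit relation v² = μ/r at r = 1.06×10^5 km: μ = v²r = (7.50)² × 1.06×10^5 = 5.96250×10^6 km³/s².
Transfer-ellipse semi-major axis a_t = (r₁ + r₂)/2 = (9.020×10^5 + 1.060×10^5)/2 = 5.040×10^5 km.
Circular speed at r₁: v₁ = √(μ/r₁) = √(5.96250×10^6/9.020×10^5) = 2.571 km/s.
On the transfer ellipse at r₁, vis-viva gives v_a = √[μ(2/r₁ − 1/a_t)] = 1.179 km/s.
First burn Δv₁ = |v_a − v₁| = 1.392 km/s.
At r₂, v₂ = √(μ/r₂) = 7.5000 km/s.
Transfer-orbit speed at r₂: v_p = √[μ(2/r₂ − 1/a_t)] = 10.033 km/s.
Second burn Δv₂ = |v₂ − v_p| = 2.533 km/s.
Δv = Δv₁ + Δv₂ = 1.392 + 2.533 = 3.925 km/s.

Δv = 3.93 km/s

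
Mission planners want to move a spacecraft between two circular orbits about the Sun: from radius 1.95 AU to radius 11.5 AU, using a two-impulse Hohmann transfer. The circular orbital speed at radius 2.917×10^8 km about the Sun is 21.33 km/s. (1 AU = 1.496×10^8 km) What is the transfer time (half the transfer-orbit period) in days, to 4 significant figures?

From the circular-orbit relation v² = μ/r at r = 2.917×10^8 km: μ = v²r = (21.33)² × 2.917×10^8 = 1.32714×10^11 km³/s².
In km: r₁ = 1.95 × 1.496×10^8 = 2.9172×10^8 km; r₂ = 11.5 × 1.496×10^8 = 1.7204×10^9 km.
Transfer-ellipse semi-major axis a_t = (r₁ + r₂)/2 = (2.9172×10^8 + 1.7204×10^9)/2 = 1.00606×10^9 km.
Half the transfer-orbit period gives t = π√(a_t³/μ) = 2.752×10^8 s.
Converting: 2.752×10^8 s ÷ 86400 s/day = 3185 days.

t = 3185 days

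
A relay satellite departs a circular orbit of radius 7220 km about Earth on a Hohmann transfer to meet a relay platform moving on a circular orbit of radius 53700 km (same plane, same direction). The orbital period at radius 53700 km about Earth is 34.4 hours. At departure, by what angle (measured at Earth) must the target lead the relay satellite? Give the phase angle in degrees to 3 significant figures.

From Kepler's third law T² = 4π²r³/μ at r = 53700 km, T = 34.4 hours = 34.4 × 3600 s = 1.2384×10^5 s: μ = 4π²r³/T² = 3.98621×10^5 km³/s².
Transfer-ellipse semi-major axis a_t = (r₁ + r₂)/2 = (7220 + 53700)/2 = 30460 km.
Transfer time t = π√(a_t³/μ) = 26450 s.
Target angular speed ω₂ = √(μ/r₂³) = 5.074×10^-5 rad/s.
Angle swept by the target during transfer: ω₂·t = 1.3421 rad = 76.90°.
Arrival is 180° from departure on the ellipse, so φ = 180° − 76.90° = 103°.

φ = 103°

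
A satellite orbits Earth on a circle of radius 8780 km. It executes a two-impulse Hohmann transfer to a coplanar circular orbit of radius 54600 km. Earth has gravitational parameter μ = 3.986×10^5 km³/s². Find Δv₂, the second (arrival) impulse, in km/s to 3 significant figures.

Δv₂ = 1.28 km/s

Semi-major axis of the transfer orbit: a_t = (8780 + 54600)/2 = 31690 km.
Circular speed at r = 54600 km: v_c = √(μ/r) = 2.702 km/s.
Transfer-orbit speed at the same r (vis-viva, a = a_t): v_t = √[μ(2/r − 1/a_t)] = 1.422 km/s.
Δv₂ = |v_t − v_c| = |1.422 − 2.702| = 1.280 km/s.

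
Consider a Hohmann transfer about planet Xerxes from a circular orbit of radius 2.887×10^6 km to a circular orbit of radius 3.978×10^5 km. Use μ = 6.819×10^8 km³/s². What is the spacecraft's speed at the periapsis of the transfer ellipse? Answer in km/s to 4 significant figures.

Semi-major axis of the transfer orbit: a_t = (2.887×10^6 + 3.978×10^5)/2 = 1.6424×10^6 km.
At periapsis, r = 3.978×10^5 km.
Vis-viva: v = √[μ(2/r − 1/a_t)] = √[6.819×10^8 × (2/3.978×10^5 − 1/1.6424×10^6)] = 54.89 km/s.

v = 54.89 km/s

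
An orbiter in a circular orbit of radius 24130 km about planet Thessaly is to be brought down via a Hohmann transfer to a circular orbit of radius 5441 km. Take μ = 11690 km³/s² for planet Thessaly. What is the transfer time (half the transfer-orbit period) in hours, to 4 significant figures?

t = 14.51 hours

The Hohmann ellipse has a_t = (r₁ + r₂)/2 = 14785.5 km.
Half the transfer-orbit period gives t = π√(a_t³/μ) = 52240 s.
Converting: 52240 s ÷ 3600 s/hour = 14.51 hours.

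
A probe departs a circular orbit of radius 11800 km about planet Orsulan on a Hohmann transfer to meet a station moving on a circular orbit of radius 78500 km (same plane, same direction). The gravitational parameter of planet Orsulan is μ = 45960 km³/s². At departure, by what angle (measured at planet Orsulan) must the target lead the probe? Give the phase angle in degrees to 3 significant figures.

Semi-major axis of the transfer orbit: a_t = (11800 + 78500)/2 = 45150 km.
The half-period of the transfer ellipse is t = π√(a_t³/μ) = 1.406×10^5 s.
Target angular speed ω₂ = √(μ/r₂³) = 9.747×10^-6 rad/s.
Angle swept by the target during transfer: ω₂·t = 1.3704 rad = 78.52°.
Arrival is 180° from departure on the ellipse, so φ = 180° − 78.52° = 101°.

φ = 101°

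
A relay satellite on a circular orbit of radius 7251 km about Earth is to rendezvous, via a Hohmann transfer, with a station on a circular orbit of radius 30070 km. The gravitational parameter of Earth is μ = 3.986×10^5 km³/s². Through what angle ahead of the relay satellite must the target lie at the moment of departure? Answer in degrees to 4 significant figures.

Transfer-ellipse semi-major axis a_t = (r₁ + r₂)/2 = (7251 + 30070)/2 = 18660.5 km.
The half-period of the transfer ellipse is t = π√(a_t³/μ) = 12684 s.
The target's mean motion on its circular orbit is ω₂ = √(μ/r₂³) = 1.2108×10^-4 rad/s.
Angle swept by the target during transfer: ω₂·t = 1.5358 rad = 87.99°.
The relay satellite traverses 180° on the transfer ellipse, so the target must lead by 180° − 87.99° = 92.01°.

φ = 92.01°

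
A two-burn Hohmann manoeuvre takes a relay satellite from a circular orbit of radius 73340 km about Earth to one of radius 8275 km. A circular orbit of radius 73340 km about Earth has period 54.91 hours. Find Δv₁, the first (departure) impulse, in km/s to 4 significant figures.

Δv₁ = 1.281 km/s

From Kepler's third law T² = 4π²r³/μ at r = 73340 km, T = 54.91 hours = 54.91 × 3600 s = 1.97676×10^5 s: μ = 4π²r³/T² = 3.98542×10^5 km³/s².
The Hohmann ellipse has a_t = (r₁ + r₂)/2 = 40807.5 km.
Circular speed at r = 73340 km: v_c = √(μ/r) = 2.331 km/s.
Transfer-orbit speed at the same r (vis-viva, a = a_t): v_t = √[μ(2/r − 1/a_t)] = 1.050 km/s.
Δv₁ = |v_t − v_c| = |1.050 − 2.331| = 1.281 km/s.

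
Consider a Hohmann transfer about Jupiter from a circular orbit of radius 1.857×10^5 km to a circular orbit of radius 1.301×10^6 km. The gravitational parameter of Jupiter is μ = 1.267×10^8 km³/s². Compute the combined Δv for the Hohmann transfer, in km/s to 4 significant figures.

Δv = 13.37 km/s

The Hohmann ellipse has a_t = (r₁ + r₂)/2 = 7.4335×10^5 km.
At r₁ the circular-orbit speed is v₁ = √(μ/r₁) = 26.12055 km/s.
Transfer-orbit speed at r₁ (vis-viva equation): v_p = √[μ(2/r₁ − 1/a_t)] = 34.55607 km/s.
First burn Δv₁ = |v_p − v₁| = 8.436 km/s.
Circular speed at r₂: v₂ = √(μ/r₂) = 9.868 km/s.
Transfer-orbit speed at r₂: v_a = √[μ(2/r₂ − 1/a_t)] = 4.932 km/s.
Second burn Δv₂ = |v₂ − v_a| = 4.936 km/s.
Δv = Δv₁ + Δv₂ = 8.436 + 4.936 = 13.37 km/s.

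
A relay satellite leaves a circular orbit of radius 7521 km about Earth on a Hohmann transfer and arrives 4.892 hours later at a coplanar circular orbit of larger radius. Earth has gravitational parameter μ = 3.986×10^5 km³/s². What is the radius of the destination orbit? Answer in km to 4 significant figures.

r₂ = 38930 km

Transfer time t = 4.892 hours = 17611.2 s, and t = π√(a_t³/μ).
So a_t = (μ t²/π²)^(1/3) = (3.986×10^5 × (17611.2)² / π²)^(1/3) = 23224 km.
Since a_t = (r₁ + r₂)/2, r₂ = 2a_t − r₁ = 2×23224 − 7521 = 38927 km.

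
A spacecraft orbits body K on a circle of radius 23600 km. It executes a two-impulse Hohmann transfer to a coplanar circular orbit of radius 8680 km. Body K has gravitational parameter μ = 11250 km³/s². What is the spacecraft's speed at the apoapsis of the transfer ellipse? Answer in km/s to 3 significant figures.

v = 0.506 km/s

The Hohmann ellipse has a_t = (r₁ + r₂)/2 = 16140 km.
The apoapsis of the transfer ellipse is at r = 23600 km.
Vis-viva: v = √[μ(2/r − 1/a_t)] = √[11250 × (2/23600 − 1/16140)] = 0.5063 km/s.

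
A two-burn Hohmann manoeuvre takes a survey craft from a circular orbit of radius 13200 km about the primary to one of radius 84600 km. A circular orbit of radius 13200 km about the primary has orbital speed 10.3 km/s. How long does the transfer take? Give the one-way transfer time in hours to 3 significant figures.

From the circular-orbit relation v² = μ/r at r = 13200 km: μ = v²r = (10.3)² × 13200 = 1.40039×10^6 km³/s².
Semi-major axis of the transfer orbit: a_t = (13200 + 84600)/2 = 48900 km.
Transfer time t = π√(a_t³/μ) = π√((48900)³ / 1.40039×10^6) = 28707 s.
Converting: 28707 s ÷ 3600 s/hour = 7.97 hours.

t = 7.97 hours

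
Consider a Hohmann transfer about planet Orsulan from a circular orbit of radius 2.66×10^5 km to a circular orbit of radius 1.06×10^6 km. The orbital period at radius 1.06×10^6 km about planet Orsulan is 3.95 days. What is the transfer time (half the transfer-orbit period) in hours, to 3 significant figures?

From Kepler's third law T² = 4π²r³/μ at r = 1.06×10^6 km, T = 3.95 days = 3.95 × 86400 s = 3.4128×10^5 s: μ = 4π²r³/T² = 4.03697×10^8 km³/s².
Transfer-ellipse semi-major axis a_t = (r₁ + r₂)/2 = (2.660×10^5 + 1.060×10^6)/2 = 6.630×10^5 km.
Half the transfer-orbit period gives t = π√(a_t³/μ) = 84410 s.
Converting: 84410 s ÷ 3600 s/hour = 23.4 hours.

t = 23.4 hours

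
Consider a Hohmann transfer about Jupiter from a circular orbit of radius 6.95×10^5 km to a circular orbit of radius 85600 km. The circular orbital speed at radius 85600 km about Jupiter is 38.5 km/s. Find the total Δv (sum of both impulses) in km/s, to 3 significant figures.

Δv = 20.1 km/s

From the circular-orbit relation v² = μ/r at r = 85600 km: μ = v²r = (38.5)² × 85600 = 1.26881×10^8 km³/s².
Transfer-ellipse semi-major axis a_t = (r₁ + r₂)/2 = (6.950×10^5 + 85600)/2 = 3.903×10^5 km.
Circular speed at r₁: v₁ = √(μ/r₁) = √(1.26881×10^8/6.950×10^5) = 13.512 km/s.
Transfer-orbit speed at r₁ (vis-viva equation): v_a = √[μ(2/r₁ − 1/a_t)] = 6.3277 km/s.
First burn Δv₁ = |v_a − v₁| = 7.184 km/s.
Circular speed at r₂: v₂ = √(μ/r₂) = 38.50 km/s.
Transfer-orbit speed at r₂: v_p = √[μ(2/r₂ − 1/a_t)] = 51.38 km/s.
Second burn Δv₂ = |v₂ − v_p| = 12.88 km/s.
Δv = Δv₁ + Δv₂ = 7.184 + 12.88 = 20.06 km/s.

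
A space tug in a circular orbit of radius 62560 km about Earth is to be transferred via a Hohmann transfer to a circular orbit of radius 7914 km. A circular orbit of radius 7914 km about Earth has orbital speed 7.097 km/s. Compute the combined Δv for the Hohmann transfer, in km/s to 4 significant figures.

From the circular-orbit relation v² = μ/r at r = 7914 km: μ = v²r = (7.097)² × 7914 = 3.98608×10^5 km³/s².
The Hohmann ellipse has a_t = (r₁ + r₂)/2 = 35237 km.
At r₁ the circular-orbit speed is v₁ = √(μ/r₁) = 2.524 km/s.
Transfer-orbit speed at r₁ (vis-viva): v_a = √[μ(2/r₁ − 1/a_t)] = 1.196 km/s.
First burn Δv₁ = |v_a − v₁| = 1.328 km/s.
Circular speed at r₂: v₂ = √(μ/r₂) = 7.097 km/s.
Transfer-orbit speed at r₂: v_p = √[μ(2/r₂ − 1/a_t)] = 9.456 km/s.
Second burn Δv₂ = |v₂ − v_p| = 2.359 km/s.
Δv = Δv₁ + Δv₂ = 1.328 + 2.359 = 3.687 km/s.

Δv = 3.687 km/s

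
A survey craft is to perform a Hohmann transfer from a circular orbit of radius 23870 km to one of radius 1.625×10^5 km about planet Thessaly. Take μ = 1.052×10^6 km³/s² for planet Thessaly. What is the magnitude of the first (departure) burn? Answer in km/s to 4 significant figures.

Δv₁ = 2.128 km/s

Semi-major axis of the transfer orbit: a_t = (23870 + 1.625×10^5)/2 = 93185 km.
On the circular orbit at r = 23870 km, v_c = √(μ/r) = 6.639 km/s.
Vis-viva on the transfer ellipse at r = 23870 km gives v_t = √[μ(2/r − 1/a_t)] = 8.767 km/s.
Δv₁ = |v_t − v_c| = |8.767 − 6.639| = 2.128 km/s.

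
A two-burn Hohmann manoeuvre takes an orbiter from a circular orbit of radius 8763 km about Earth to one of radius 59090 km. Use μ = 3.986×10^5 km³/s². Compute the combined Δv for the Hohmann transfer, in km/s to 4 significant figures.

Δv = 3.434 km/s

Semi-major axis of the transfer orbit: a_t = (8763 + 59090)/2 = 33926.5 km.
Circular speed at r₁: v₁ = √(μ/r₁) = √(3.986×10^5/8763) = 6.7444 km/s.
Transfer-orbit speed at r₁ (vis-viva equation): v_p = √[μ(2/r₁ − 1/a_t)] = 8.9008 km/s.
First burn Δv₁ = |v_p − v₁| = 2.1564 km/s.
At r₂, v₂ = √(μ/r₂) = 2.59724 km/s.
Transfer-orbit speed at r₂: v_a = √[μ(2/r₂ − 1/a_t)] = 1.31998 km/s.
Second burn Δv₂ = |v₂ − v_a| = 1.2773 km/s.
Δv = Δv₁ + Δv₂ = 2.1564 + 1.2773 = 3.434 km/s.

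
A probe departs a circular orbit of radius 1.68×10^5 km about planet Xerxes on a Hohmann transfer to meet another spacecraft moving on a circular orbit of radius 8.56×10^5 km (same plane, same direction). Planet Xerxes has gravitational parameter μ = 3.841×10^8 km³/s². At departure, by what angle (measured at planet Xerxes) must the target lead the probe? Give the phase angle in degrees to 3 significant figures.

φ = 96.7°

Transfer-ellipse semi-major axis a_t = (r₁ + r₂)/2 = (1.680×10^5 + 8.560×10^5)/2 = 5.120×10^5 km.
The half-period of the transfer ellipse is t = π√(a_t³/μ) = 58726.3 s.
The target's mean motion on its circular orbit is ω₂ = √(μ/r₂³) = 2.47464×10^-5 rad/s.
Angle swept by the target during transfer: ω₂·t = 1.4533 rad = 83.27°.
Arrival is 180° from departure on the ellipse, so φ = 180° − 83.27° = 96.7°.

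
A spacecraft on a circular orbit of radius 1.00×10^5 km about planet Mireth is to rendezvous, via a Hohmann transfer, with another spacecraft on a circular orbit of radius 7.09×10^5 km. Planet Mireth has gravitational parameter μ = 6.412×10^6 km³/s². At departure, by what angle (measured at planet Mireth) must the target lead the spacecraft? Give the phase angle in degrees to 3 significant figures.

The Hohmann ellipse has a_t = (r₁ + r₂)/2 = 4.045×10^5 km.
Transfer time t = π√(a_t³/μ) = 3.1918×10^5 s.
Target angular speed ω₂ = √(μ/r₂³) = 4.2416×10^-6 rad/s.
Angle swept by the target during transfer: ω₂·t = 1.3538 rad = 77.57°.
The spacecraft traverses 180° on the transfer ellipse, so the target must lead by 180° − 77.57° = 102°.

φ = 102°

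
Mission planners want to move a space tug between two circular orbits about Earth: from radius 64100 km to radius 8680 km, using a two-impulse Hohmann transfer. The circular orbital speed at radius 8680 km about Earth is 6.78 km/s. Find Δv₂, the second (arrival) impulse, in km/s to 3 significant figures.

Δv₂ = 2.22 km/s

From the circular-orbit relation v² = μ/r at r = 8680 km: μ = v²r = (6.78)² × 8680 = 3.99006×10^5 km³/s².
Transfer-ellipse semi-major axis a_t = (r₁ + r₂)/2 = (64100 + 8680)/2 = 36390 km.
On the circular orbit at r = 8680 km, v_c = √(μ/r) = 6.780 km/s.
Vis-viva on the transfer ellipse at r = 8680 km gives v_t = √[μ(2/r − 1/a_t)] = 8.998 km/s.
Δv₂ = |v_t − v_c| = |8.998 − 6.780| = 2.218 km/s.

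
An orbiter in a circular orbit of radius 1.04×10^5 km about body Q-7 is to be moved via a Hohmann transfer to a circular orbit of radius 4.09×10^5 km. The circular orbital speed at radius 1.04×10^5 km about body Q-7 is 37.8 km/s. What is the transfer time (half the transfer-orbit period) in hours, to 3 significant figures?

From the circular-orbit relation v² = μ/r at r = 1.04×10^5 km: μ = v²r = (37.8)² × 1.04×10^5 = 1.48599×10^8 km³/s².
Transfer-ellipse semi-major axis a_t = (r₁ + r₂)/2 = (1.040×10^5 + 4.090×10^5)/2 = 2.565×10^5 km.
Half the transfer-orbit period gives t = π√(a_t³/μ) = 33480 s.
Converting: 33480 s ÷ 3600 s/hour = 9.30 hours.

t = 9.30 hours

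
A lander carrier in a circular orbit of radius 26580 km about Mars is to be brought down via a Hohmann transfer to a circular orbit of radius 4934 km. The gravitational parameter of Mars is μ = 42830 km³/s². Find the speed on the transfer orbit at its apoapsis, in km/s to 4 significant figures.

Transfer-ellipse semi-major axis a_t = (r₁ + r₂)/2 = (26580 + 4934)/2 = 15757 km.
At apoapsis, r = 26580 km.
Vis-viva: v = √[μ(2/r − 1/a_t)] = √[42830 × (2/26580 − 1/15757)] = 0.7103 km/s.

v = 0.7103 km/s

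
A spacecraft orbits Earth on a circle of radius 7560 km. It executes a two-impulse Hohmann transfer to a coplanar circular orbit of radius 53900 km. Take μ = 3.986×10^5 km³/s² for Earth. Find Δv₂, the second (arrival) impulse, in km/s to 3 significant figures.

Δv₂ = 1.37 km/s

Semi-major axis of the transfer orbit: a_t = (7560 + 53900)/2 = 30730 km.
On the circular orbit at r = 53900 km, v_c = √(μ/r) = 2.7194 km/s.
Vis-viva on the transfer ellipse at r = 53900 km gives v_t = √[μ(2/r − 1/a_t)] = 1.3488 km/s.
Δv₂ = |v_t − v_c| = |1.3488 − 2.7194| = 1.371 km/s.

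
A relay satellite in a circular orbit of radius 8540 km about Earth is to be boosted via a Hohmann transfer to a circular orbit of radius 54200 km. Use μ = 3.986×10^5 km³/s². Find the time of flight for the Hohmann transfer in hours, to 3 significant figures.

Transfer-ellipse semi-major axis a_t = (r₁ + r₂)/2 = (8540 + 54200)/2 = 31370 km.
By Kepler's third law the transfer-orbit period is T = 2π√(a_t³/μ), so t = T/2 = 27650 s.
Converting: 27650 s ÷ 3600 s/hour = 7.68 hours.

t = 7.68 hours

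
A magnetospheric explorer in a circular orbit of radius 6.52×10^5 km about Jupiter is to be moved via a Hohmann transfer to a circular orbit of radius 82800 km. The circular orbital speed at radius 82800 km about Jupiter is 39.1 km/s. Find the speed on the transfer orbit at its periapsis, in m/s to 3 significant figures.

v = 52100 m/s

From the circular-orbit relation v² = μ/r at r = 82800 km: μ = v²r = (39.1)² × 82800 = 1.26585×10^8 km³/s².
Transfer-ellipse semi-major axis a_t = (r₁ + r₂)/2 = (6.520×10^5 + 82800)/2 = 3.674×10^5 km.
The periapsis of the transfer ellipse is at r = 82800 km.
Vis-viva: v = √[μ(2/r − 1/a_t)] = √[1.26585×10^8 × (2/82800 − 1/3.674×10^5)] = 52.09 km/s.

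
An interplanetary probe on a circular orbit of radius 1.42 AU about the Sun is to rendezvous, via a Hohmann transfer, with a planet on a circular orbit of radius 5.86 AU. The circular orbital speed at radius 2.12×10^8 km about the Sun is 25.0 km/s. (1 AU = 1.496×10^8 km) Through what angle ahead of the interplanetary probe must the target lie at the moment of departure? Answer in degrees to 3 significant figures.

φ = 91.9°

From the circular-orbit relation v² = μ/r at r = 2.12×10^8 km: μ = v²r = (25.0)² × 2.12×10^8 = 1.32500×10^11 km³/s².
In km: r₁ = 1.42 × 1.496×10^8 = 2.12432×10^8 km; r₂ = 5.86 × 1.496×10^8 = 8.76656×10^8 km.
Transfer-ellipse semi-major axis a_t = (r₁ + r₂)/2 = (2.12432×10^8 + 8.76656×10^8)/2 = 5.44544×10^8 km.
The half-period of the transfer ellipse is t = π√(a_t³/μ) = 1.097×10^8 s.
The target's mean motion on its circular orbit is ω₂ = √(μ/r₂³) = 1.402×10^-8 rad/s.
Angle swept by the target during transfer: ω₂·t = 1.538 rad = 88.12°.
Arrival is 180° from departure on the ellipse, so φ = 180° − 88.12° = 91.9°.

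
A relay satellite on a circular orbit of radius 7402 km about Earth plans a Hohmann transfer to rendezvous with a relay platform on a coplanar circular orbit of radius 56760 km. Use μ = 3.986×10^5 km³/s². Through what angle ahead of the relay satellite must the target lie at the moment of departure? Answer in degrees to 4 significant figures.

Transfer-ellipse semi-major axis a_t = (r₁ + r₂)/2 = (7402 + 56760)/2 = 32081 km.
The half-period of the transfer ellipse is t = π√(a_t³/μ) = 28590 s.
Target angular speed ω₂ = √(μ/r₂³) = 4.669×10^-5 rad/s.
Angle swept by the target during transfer: ω₂·t = 1.335 rad = 76.49°.
The relay satellite traverses 180° on the transfer ellipse, so the target must lead by 180° − 76.49° = 103.5°.

φ = 103.5°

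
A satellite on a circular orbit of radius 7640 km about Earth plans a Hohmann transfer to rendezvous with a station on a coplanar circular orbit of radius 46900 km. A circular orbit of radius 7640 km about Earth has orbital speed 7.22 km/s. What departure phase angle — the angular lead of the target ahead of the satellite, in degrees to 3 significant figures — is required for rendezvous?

From the circular-orbit relation v² = μ/r at r = 7640 km: μ = v²r = (7.22)² × 7640 = 3.98261×10^5 km³/s².
Semi-major axis of the transfer orbit: a_t = (7640 + 46900)/2 = 27270 km.
Transfer time t = π√(a_t³/μ) = 22420 s.
The target's mean motion on its circular orbit is ω₂ = √(μ/r₂³) = 6.213×10^-5 rad/s.
Angle swept by the target during transfer: ω₂·t = 1.393 rad = 79.81°.
The satellite traverses 180° on the transfer ellipse, so the target must lead by 180° − 79.81° = 100°.

φ = 100°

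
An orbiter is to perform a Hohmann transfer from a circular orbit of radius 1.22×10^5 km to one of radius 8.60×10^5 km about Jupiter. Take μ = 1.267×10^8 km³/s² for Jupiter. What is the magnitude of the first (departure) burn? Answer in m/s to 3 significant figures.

Transfer-ellipse semi-major axis a_t = (r₁ + r₂)/2 = (1.220×10^5 + 8.600×10^5)/2 = 4.910×10^5 km.
Circular speed at r = 1.220×10^5 km: v_c = √(μ/r) = 32.23 km/s.
Transfer-orbit speed at the same r (vis-viva, a = a_t): v_t = √[μ(2/r − 1/a_t)] = 42.65 km/s.
Δv₁ = |v_t − v_c| = |42.65 − 32.23| = 10.42 km/s.

Δv₁ = 10400 m/s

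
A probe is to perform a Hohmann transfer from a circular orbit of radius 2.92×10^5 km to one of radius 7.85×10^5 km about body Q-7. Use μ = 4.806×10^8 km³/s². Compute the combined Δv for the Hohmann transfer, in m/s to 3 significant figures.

Semi-major axis of the transfer orbit: a_t = (2.920×10^5 + 7.850×10^5)/2 = 5.385×10^5 km.
At r₁ the circular-orbit speed is v₁ = √(μ/r₁) = 40.570 km/s.
On the transfer ellipse at r₁, vis-viva gives v_p = √[μ(2/r₁ − 1/a_t)] = 48.983 km/s.
First burn Δv₁ = |v_p − v₁| = 8.413 km/s.
At r₂, v₂ = √(μ/r₂) = 24.743 km/s.
Transfer-orbit speed at r₂: v_a = √[μ(2/r₂ − 1/a_t)] = 18.220 km/s.
Second burn Δv₂ = |v₂ − v_a| = 6.523 km/s.
Δv = Δv₁ + Δv₂ = 8.413 + 6.523 = 14.94 km/s.

Δv = 14900 m/s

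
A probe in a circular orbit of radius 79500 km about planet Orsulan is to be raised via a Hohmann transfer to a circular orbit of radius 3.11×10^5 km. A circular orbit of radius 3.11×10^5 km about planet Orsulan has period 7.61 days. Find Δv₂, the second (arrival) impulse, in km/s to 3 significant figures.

From Kepler's third law T² = 4π²r³/μ at r = 3.11×10^5 km, T = 7.61 days = 7.61 × 86400 s = 6.57504×10^5 s: μ = 4π²r³/T² = 2.74691×10^6 km³/s².
The Hohmann ellipse has a_t = (r₁ + r₂)/2 = 1.9525×10^5 km.
Circular speed at r = 3.110×10^5 km: v_c = √(μ/r) = 2.972 km/s.
Vis-viva on the transfer ellipse at r = 3.110×10^5 km gives v_t = √[μ(2/r − 1/a_t)] = 1.896 km/s.
Δv₂ = |v_t − v_c| = |1.896 − 2.972| = 1.076 km/s.

Δv₂ = 1.08 km/s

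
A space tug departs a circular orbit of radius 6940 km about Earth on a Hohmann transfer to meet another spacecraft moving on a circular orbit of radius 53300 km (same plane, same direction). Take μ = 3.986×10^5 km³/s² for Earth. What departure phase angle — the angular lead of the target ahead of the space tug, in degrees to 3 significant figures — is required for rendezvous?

Semi-major axis of the transfer orbit: a_t = (6940 + 53300)/2 = 30120 km.
The half-period of the transfer ellipse is t = π√(a_t³/μ) = 26010 s.
The target's mean motion on its circular orbit is ω₂ = √(μ/r₂³) = 5.131×10^-5 rad/s.
Angle swept by the target during transfer: ω₂·t = 1.3346 rad = 76.47°.
Arrival is 180° from departure on the ellipse, so φ = 180° − 76.47° = 104°.

φ = 104°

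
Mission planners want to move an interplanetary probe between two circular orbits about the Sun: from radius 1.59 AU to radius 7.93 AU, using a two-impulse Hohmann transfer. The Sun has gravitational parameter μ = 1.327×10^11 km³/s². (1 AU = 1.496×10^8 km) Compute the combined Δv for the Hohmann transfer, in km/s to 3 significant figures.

In km: r₁ = 1.59 × 1.496×10^8 = 2.37864×10^8 km; r₂ = 7.93 × 1.496×10^8 = 1.186328×10^9 km.
The Hohmann ellipse has a_t = (r₁ + r₂)/2 = 7.12096×10^8 km.
Circular speed at r₁: v₁ = √(μ/r₁) = √(1.327×10^11/2.37864×10^8) = 23.6195 km/s.
Transfer-orbit speed at r₁ (vis-viva equation): v_p = √[μ(2/r₁ − 1/a_t)] = 30.4863 km/s.
First burn Δv₁ = |v_p − v₁| = 6.867 km/s.
Circular speed at r₂: v₂ = √(μ/r₂) = 10.5763 km/s.
Transfer-orbit speed at r₂: v_a = √[μ(2/r₂ − 1/a_t)] = 6.11263 km/s.
Second burn Δv₂ = |v₂ − v_a| = 4.464 km/s.
Total Δv = Δv₁ + Δv₂ = 11.33 km/s.

Δv = 11.3 km/s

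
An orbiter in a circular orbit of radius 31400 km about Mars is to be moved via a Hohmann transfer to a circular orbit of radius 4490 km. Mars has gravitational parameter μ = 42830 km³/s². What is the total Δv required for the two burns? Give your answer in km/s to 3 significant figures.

Δv = 1.58 km/s

The Hohmann ellipse has a_t = (r₁ + r₂)/2 = 17945 km.
Circular speed at r₁: v₁ = √(μ/r₁) = √(42830/31400) = 1.1679 km/s.
Transfer-orbit speed at r₁ (v² = μ(2/r − 1/a)): v_a = √[μ(2/r₁ − 1/a_t)] = 0.58420 km/s.
First burn Δv₁ = |v_a − v₁| = 0.5837 km/s.
Circular speed at r₂: v₂ = √(μ/r₂) = 3.0885 km/s.
Transfer-orbit speed at r₂: v_p = √[μ(2/r₂ − 1/a_t)] = 4.0855 km/s.
Second burn Δv₂ = |v₂ − v_p| = 0.9970 km/s.
Δv = Δv₁ + Δv₂ = 0.5837 + 0.9970 = 1.581 km/s.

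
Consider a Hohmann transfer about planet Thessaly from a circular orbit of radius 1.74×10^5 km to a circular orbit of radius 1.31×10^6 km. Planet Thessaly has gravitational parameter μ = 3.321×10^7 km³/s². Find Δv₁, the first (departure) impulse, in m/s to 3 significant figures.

Transfer-ellipse semi-major axis a_t = (r₁ + r₂)/2 = (1.740×10^5 + 1.310×10^6)/2 = 7.420×10^5 km.
On the circular orbit at r = 1.740×10^5 km, v_c = √(μ/r) = 13.8153 km/s.
Vis-viva on the transfer ellipse at r = 1.740×10^5 km gives v_t = √[μ(2/r − 1/a_t)] = 18.3567 km/s.
Δv₁ = |v_t − v_c| = |18.3567 − 13.8153| = 4.541 km/s.

Δv₁ = 4540 m/s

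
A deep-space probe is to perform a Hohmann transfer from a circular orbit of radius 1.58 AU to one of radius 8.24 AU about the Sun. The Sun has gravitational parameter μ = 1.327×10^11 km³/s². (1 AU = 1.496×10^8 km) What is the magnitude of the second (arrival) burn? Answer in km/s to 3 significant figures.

Δv₂ = 4.49 km/s

In km: r₁ = 1.58 × 1.496×10^8 = 2.36368×10^8 km; r₂ = 8.24 × 1.496×10^8 = 1.232704×10^9 km.
The Hohmann ellipse has a_t = (r₁ + r₂)/2 = 7.34536×10^8 km.
Circular speed at r = 1.232704×10^9 km: v_c = √(μ/r) = 10.3754 km/s.
Transfer-orbit speed at the same r (vis-viva, a = a_t): v_t = √[μ(2/r − 1/a_t)] = 5.88564 km/s.
Δv₂ = |v_t − v_c| = |5.88564 − 10.3754| = 4.490 km/s.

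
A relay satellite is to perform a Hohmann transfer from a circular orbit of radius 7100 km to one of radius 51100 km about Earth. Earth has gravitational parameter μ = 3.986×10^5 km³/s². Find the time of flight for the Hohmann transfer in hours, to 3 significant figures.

Semi-major axis of the transfer orbit: a_t = (7100 + 51100)/2 = 29100 km.
Half the transfer-orbit period gives t = π√(a_t³/μ) = 24700 s.
Converting: 24700 s ÷ 3600 s/hour = 6.86 hours.

t = 6.86 hours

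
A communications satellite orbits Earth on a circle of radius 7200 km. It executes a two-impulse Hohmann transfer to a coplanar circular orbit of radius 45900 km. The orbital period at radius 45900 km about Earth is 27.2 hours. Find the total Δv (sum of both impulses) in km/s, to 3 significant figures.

From Kepler's third law T² = 4π²r³/μ at r = 45900 km, T = 27.2 hours = 27.2 × 3600 s = 97920 s: μ = 4π²r³/T² = 3.98158×10^5 km³/s².
Transfer-ellipse semi-major axis a_t = (r₁ + r₂)/2 = (7200 + 45900)/2 = 26550 km.
At r₁ the circular-orbit speed is v₁ = √(μ/r₁) = 7.4364 km/s.
Transfer-orbit speed at r₁ (vis-viva): v_p = √[μ(2/r₁ − 1/a_t)] = 9.7777 km/s.
First burn Δv₁ = |v_p − v₁| = 2.3413 km/s.
Circular speed at r₂: v₂ = √(μ/r₂) = 2.94524 km/s.
Transfer-orbit speed at r₂: v_a = √[μ(2/r₂ − 1/a_t)] = 1.53375 km/s.
Second burn Δv₂ = |v₂ − v_a| = 1.4115 km/s.
Total Δv = Δv₁ + Δv₂ = 3.753 km/s.

Δv = 3.75 km/s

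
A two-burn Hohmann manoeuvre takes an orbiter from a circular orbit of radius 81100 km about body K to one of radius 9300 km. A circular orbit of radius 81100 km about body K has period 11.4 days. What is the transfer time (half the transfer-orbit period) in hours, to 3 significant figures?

From Kepler's third law T² = 4π²r³/μ at r = 81100 km, T = 11.4 days = 11.4 × 86400 s = 9.8496×10^5 s: μ = 4π²r³/T² = 21706.3 km³/s².
Transfer-ellipse semi-major axis a_t = (r₁ + r₂)/2 = (81100 + 9300)/2 = 45200 km.
By Kepler's third law the transfer-orbit period is T = 2π√(a_t³/μ), so t = T/2 = 2.049×10^5 s.
Converting: 2.049×10^5 s ÷ 3600 s/hour = 56.9 hours.

t = 56.9 hours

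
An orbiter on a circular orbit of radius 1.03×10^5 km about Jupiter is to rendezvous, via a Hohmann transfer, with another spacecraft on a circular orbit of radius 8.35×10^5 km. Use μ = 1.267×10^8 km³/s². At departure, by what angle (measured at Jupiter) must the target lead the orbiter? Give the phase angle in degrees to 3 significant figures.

φ = 104°

Transfer-ellipse semi-major axis a_t = (r₁ + r₂)/2 = (1.030×10^5 + 8.350×10^5)/2 = 4.690×10^5 km.
Transfer time t = π√(a_t³/μ) = 89643.9 s.
Target angular speed ω₂ = √(μ/r₂³) = 1.47523×10^-5 rad/s.
Angle swept by the target during transfer: ω₂·t = 1.3225 rad = 75.77°.
The orbiter traverses 180° on the transfer ellipse, so the target must lead by 180° − 75.77° = 104°.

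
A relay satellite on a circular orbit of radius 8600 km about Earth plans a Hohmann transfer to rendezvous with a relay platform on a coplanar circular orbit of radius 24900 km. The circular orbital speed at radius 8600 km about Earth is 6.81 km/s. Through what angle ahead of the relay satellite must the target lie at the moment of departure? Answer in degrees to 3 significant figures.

φ = 80.7°

From the circular-orbit relation v² = μ/r at r = 8600 km: μ = v²r = (6.81)² × 8600 = 3.98834×10^5 km³/s².
The Hohmann ellipse has a_t = (r₁ + r₂)/2 = 16750 km.
Transfer time t = π√(a_t³/μ) = 10784 s.
The target's mean motion on its circular orbit is ω₂ = √(μ/r₂³) = 1.6073×10^-4 rad/s.
Angle swept by the target during transfer: ω₂·t = 1.7333 rad = 99.31°.
Arrival is 180° from departure on the ellipse, so φ = 180° − 99.31° = 80.7°.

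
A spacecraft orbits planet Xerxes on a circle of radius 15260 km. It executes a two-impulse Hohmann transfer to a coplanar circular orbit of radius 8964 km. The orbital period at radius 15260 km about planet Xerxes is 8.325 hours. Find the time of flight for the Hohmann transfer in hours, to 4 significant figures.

From Kepler's third law T² = 4π²r³/μ at r = 15260 km, T = 8.325 hours = 8.325 × 3600 s = 29970 s: μ = 4π²r³/T² = 1.56189×10^5 km³/s².
Transfer-ellipse semi-major axis a_t = (r₁ + r₂)/2 = (15260 + 8964)/2 = 12112 km.
By Kepler's third law the transfer-orbit period is T = 2π√(a_t³/μ), so t = T/2 = 10596 s.
Converting: 10596 s ÷ 3600 s/hour = 2.943 hours.

t = 2.943 hours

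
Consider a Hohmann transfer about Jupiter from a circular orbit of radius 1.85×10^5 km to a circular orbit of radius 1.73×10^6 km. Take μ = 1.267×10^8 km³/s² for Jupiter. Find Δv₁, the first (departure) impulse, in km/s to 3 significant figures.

Δv₁ = 9.01 km/s

Semi-major axis of the transfer orbit: a_t = (1.850×10^5 + 1.730×10^6)/2 = 9.575×10^5 km.
On the circular orbit at r = 1.850×10^5 km, v_c = √(μ/r) = 26.170 km/s.
Transfer-orbit speed at the same r (vis-viva, a = a_t): v_t = √[μ(2/r − 1/a_t)] = 35.177 km/s.
Δv₁ = |v_t − v_c| = |35.177 − 26.170| = 9.007 km/s.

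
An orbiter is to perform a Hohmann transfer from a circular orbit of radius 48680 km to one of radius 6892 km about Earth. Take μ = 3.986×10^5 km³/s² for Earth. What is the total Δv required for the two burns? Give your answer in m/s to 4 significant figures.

Transfer-ellipse semi-major axis a_t = (r₁ + r₂)/2 = (48680 + 6892)/2 = 27786 km.
Circular speed at r₁: v₁ = √(μ/r₁) = √(3.986×10^5/48680) = 2.861 km/s.
Transfer-orbit speed at r₁ (vis-viva): v_a = √[μ(2/r₁ − 1/a_t)] = 1.425 km/s.
First burn Δv₁ = |v_a − v₁| = 1.436 km/s.
At r₂, v₂ = √(μ/r₂) = 7.6049 km/s.
Transfer-orbit speed at r₂: v_p = √[μ(2/r₂ − 1/a_t)] = 10.066 km/s.
Second burn Δv₂ = |v₂ − v_p| = 2.461 km/s.
Total Δv = Δv₁ + Δv₂ = 3.897 km/s.

Δv = 3897 m/s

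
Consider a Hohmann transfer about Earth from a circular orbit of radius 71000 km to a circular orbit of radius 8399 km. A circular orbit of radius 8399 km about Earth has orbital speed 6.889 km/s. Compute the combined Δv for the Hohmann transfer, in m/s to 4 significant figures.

From the circular-orbit relation v² = μ/r at r = 8399 km: μ = v²r = (6.889)² × 8399 = 3.98602×10^5 km³/s².
Transfer-ellipse semi-major axis a_t = (r₁ + r₂)/2 = (71000 + 8399)/2 = 39699.5 km.
Circular speed at r₁: v₁ = √(μ/r₁) = √(3.98602×10^5/71000) = 2.3694 km/s.
Transfer-orbit speed at r₁ (v² = μ(2/r − 1/a)): v_a = √[μ(2/r₁ − 1/a_t)] = 1.0898 km/s.
First burn Δv₁ = |v_a − v₁| = 1.2796 km/s.
Circular speed at r₂: v₂ = √(μ/r₂) = 6.8890 km/s.
Transfer-orbit speed at r₂: v_p = √[μ(2/r₂ − 1/a_t)] = 9.2128 km/s.
Second burn Δv₂ = |v₂ − v_p| = 2.3238 km/s.
Total Δv = Δv₁ + Δv₂ = 3.603 km/s.

Δv = 3603 m/s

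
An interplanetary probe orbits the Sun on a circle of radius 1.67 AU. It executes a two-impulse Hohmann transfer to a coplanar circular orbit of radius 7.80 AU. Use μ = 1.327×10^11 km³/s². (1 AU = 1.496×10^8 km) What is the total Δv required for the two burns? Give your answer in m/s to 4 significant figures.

Δv = 10860 m/s

In km: r₁ = 1.67 × 1.496×10^8 = 2.49832×10^8 km; r₂ = 7.80 × 1.496×10^8 = 1.16688×10^9 km.
The Hohmann ellipse has a_t = (r₁ + r₂)/2 = 7.08356×10^8 km.
At r₁ the circular-orbit speed is v₁ = √(μ/r₁) = 23.047 km/s.
Transfer-orbit speed at r₁ (vis-viva equation): v_p = √[μ(2/r₁ − 1/a_t)] = 29.580 km/s.
First burn Δv₁ = |v_p − v₁| = 6.533 km/s.
Circular speed at r₂: v₂ = √(μ/r₂) = 10.664 km/s.
Transfer-orbit speed at r₂: v_a = √[μ(2/r₂ − 1/a_t)] = 6.3332 km/s.
Second burn Δv₂ = |v₂ − v_a| = 4.331 km/s.
Total Δv = Δv₁ + Δv₂ = 10.86 km/s.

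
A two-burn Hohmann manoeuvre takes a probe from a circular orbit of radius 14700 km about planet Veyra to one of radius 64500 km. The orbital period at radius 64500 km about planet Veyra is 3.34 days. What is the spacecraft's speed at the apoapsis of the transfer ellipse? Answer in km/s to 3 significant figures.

v = 0.856 km/s

From Kepler's third law T² = 4π²r³/μ at r = 64500 km, T = 3.34 days = 3.34 × 86400 s = 2.88576×10^5 s: μ = 4π²r³/T² = 1.27209×10^5 km³/s².
The Hohmann ellipse has a_t = (r₁ + r₂)/2 = 39600 km.
At apoapsis, r = 64500 km.
Vis-viva: v = √[μ(2/r − 1/a_t)] = √[1.27209×10^5 × (2/64500 − 1/39600)] = 0.8556 km/s.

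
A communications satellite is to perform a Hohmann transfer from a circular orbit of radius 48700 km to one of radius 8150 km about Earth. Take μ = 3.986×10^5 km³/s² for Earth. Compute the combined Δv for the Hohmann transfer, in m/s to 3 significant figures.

Δv = 3490 m/s

The Hohmann ellipse has a_t = (r₁ + r₂)/2 = 28425 km.
At r₁ the circular-orbit speed is v₁ = √(μ/r₁) = 2.861 km/s.
On the transfer ellipse at r₁, v² = μ(2/r − 1/a) gives v_a = √[μ(2/r₁ − 1/a_t)] = 1.532 km/s.
First burn Δv₁ = |v_a − v₁| = 1.329 km/s.
At r₂, v₂ = √(μ/r₂) = 6.99342 km/s.
Transfer-orbit speed at r₂: v_p = √[μ(2/r₂ − 1/a_t)] = 9.15386 km/s.
Second burn Δv₂ = |v₂ − v_p| = 2.160 km/s.
Δv = Δv₁ + Δv₂ = 1.329 + 2.160 = 3.489 km/s.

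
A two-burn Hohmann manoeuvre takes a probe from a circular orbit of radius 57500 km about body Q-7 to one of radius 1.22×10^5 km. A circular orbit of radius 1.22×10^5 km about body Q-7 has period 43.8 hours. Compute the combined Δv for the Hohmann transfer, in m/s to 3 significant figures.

Δv = 2150 m/s

From Kepler's third law T² = 4π²r³/μ at r = 1.22×10^5 km, T = 43.8 hours = 43.8 × 3600 s = 1.5768×10^5 s: μ = 4π²r³/T² = 2.88327×10^6 km³/s².
Transfer-ellipse semi-major axis a_t = (r₁ + r₂)/2 = (57500 + 1.220×10^5)/2 = 89750 km.
At r₁ the circular-orbit speed is v₁ = √(μ/r₁) = 7.081 km/s.
On the transfer ellipse at r₁, vis-viva gives v_p = √[μ(2/r₁ − 1/a_t)] = 8.256 km/s.
First burn Δv₁ = |v_p − v₁| = 1.175 km/s.
Circular speed at r₂: v₂ = √(μ/r₂) = 4.861419 km/s.
Transfer-orbit speed at r₂: v_a = √[μ(2/r₂ − 1/a_t)] = 3.891166 km/s.
Second burn Δv₂ = |v₂ − v_a| = 0.9703 km/s.
Δv = Δv₁ + Δv₂ = 1.175 + 0.9703 = 2.145 km/s.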